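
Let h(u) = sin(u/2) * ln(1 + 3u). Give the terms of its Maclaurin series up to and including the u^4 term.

71*u^4/16 - 9*u^3/4 + 3*u^2/2

Expand each factor separately, then convolve coefficients.
h(0) = 0
h′(0) = 0
h′′(0) = 3
h′′′(0) = -27/2
h^(4)(0) = 213/2
Then c_k = h^(k)(0)/k! gives each Taylor coefficient.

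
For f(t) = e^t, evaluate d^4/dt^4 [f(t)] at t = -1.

e^(-1)

The coefficient of (t + 1)^4 in the expansion is e^(-1)/24, so f^(4)(-1) = 4! * (e^(-1)/24) = e^(-1).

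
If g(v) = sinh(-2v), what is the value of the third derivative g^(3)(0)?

-8

The coefficient of v^3 in the expansion is -4/3, so g′′′(0) = 3! * (-4/3) = -8.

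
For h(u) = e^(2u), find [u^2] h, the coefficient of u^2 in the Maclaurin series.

2

Compute the successive derivatives at the expansion point and divide by k!.
[u^0] = 1;  [u^1] = 2;  [u^2] = 2.
So c_2 = h′′(0)/2! = 2.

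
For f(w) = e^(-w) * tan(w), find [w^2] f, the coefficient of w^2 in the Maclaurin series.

-1

Take the Cauchy product of the two expansions.
f(0) = 0
f′(0) = 1
f′′(0) = -2
So c_2 = f′′(0)/2! = -1.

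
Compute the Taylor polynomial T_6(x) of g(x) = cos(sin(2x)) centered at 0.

Compose series: expand the inner function first, then feed it into the outer expansion.
g(0) = 1
g′(0) = 0
g′′(0) = -4
g′′′(0) = 0
g^(4)(0) = 80
g^(5)(0) = 0
g^(6)(0) = -2368
Then c_k = g^(k)(0)/k! gives each Taylor coefficient.

-148*x^6/45 + 10*x^4/3 - 2*x^2 + 1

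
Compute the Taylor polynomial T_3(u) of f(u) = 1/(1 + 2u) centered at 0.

-8*u^3 + 4*u^2 - 2*u + 1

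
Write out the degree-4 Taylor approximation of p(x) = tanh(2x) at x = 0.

-8*x^3/3 + 2*x

p(0) = 0
p′(0) = 2
p′′(0) = 0
p′′′(0) = -16
p^(4)(0) = 0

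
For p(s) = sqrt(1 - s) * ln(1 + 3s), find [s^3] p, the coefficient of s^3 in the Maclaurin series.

87/8

Expand each factor separately, then convolve coefficients.
p(0) = 0
p′(0) = 3
p′′(0) = -12
p′′′(0) = 261/4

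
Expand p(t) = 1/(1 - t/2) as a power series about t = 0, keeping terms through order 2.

t^2/4 + t/2 + 1

Use the known series and substitute for the argument.
p(0) = 1
p′(0) = 1/2
p′′(0) = 1/2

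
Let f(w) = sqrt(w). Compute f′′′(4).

3/256

The coefficient of (w - 4)^3 in the expansion is 1/512, so f′′′(4) = 3! * (1/512) = 3/256.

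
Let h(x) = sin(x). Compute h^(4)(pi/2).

1

The coefficient of (x - pi/2)^4 in the expansion is 1/24, so h^(4)(pi/2) = 4! * (1/24) = 1.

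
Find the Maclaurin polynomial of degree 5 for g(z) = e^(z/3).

z^5/29160 + z^4/1944 + z^3/162 + z^2/18 + z/3 + 1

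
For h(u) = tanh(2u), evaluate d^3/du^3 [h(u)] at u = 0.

-16

The coefficient of u^3 in the expansion is -8/3, so h′′′(0) = 3! * (-8/3) = -16.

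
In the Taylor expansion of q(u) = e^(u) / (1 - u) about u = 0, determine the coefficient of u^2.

5/2

Write out both Maclaurin series and multiply, keeping only the needed powers.
q(0) = 1
q′(0) = 2
q′′(0) = 5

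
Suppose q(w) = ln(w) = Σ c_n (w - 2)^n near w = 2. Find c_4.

-1/64

c_4 = q^(4)(2)/4! = -1/64.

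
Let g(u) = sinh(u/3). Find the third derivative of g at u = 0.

Use the known series and substitute for the argument.
From the series, [u^3] g = 1/162; multiply by 3! = 6 to get 1/27.

1/27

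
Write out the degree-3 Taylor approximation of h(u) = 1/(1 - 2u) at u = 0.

[u^0] = 1;  [u^1] = 2;  [u^2] = 4;  [u^3] = 8.

8*u^3 + 4*u^2 + 2*u + 1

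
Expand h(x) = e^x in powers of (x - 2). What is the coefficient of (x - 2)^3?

[(x - 2)^0] = e^(2);  [(x - 2)^1] = e^(2);  [(x - 2)^2] = e^(2)/2;  [(x - 2)^3] = e^(2)/6.

e^(2)/6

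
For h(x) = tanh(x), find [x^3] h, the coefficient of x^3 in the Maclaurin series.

Use the known series and substitute for the argument.
h(0) = 0
h′(0) = 1
h′′(0) = 0
h′′′(0) = -2
So c_3 = h′′′(0)/3! = -1/3.

-1/3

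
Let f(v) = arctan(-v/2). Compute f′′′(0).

Differentiate repeatedly and evaluate at the center.
The coefficient of v^3 in the expansion is 1/24, so f′′′(0) = 3! * (1/24) = 1/4.

1/4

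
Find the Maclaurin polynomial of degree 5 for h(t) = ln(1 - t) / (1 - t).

-137*t^5/60 - 25*t^4/12 - 11*t^3/6 - 3*t^2/2 - t

Multiply the two series term by term and collect like powers.
[t^0] = 0;  [t^1] = -1;  [t^2] = -3/2;  [t^3] = -11/6;  [t^4] = -25/12;  [t^5] = -137/60.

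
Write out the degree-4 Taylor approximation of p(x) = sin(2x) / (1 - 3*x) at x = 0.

Multiply the numerator's expansion by the denominator's geometric series.
p(0) = 0
p′(0) = 2
p′′(0) = 12
p′′′(0) = 100
p^(4)(0) = 1200
The Taylor polynomial is Σ p^(k)(0)/k! · x^k.

50*x^4 + 50*x^3/3 + 6*x^2 + 2*x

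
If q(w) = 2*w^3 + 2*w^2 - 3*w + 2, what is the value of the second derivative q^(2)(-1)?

From the series, [(w + 1)^2] q = -4; multiply by 2! = 2 to get -8.

-8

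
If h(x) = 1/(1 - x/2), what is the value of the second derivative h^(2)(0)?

From the series, [x^2] h = 1/4; multiply by 2! = 2 to get 1/2.

1/2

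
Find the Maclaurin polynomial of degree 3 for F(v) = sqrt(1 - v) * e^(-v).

-17*v^3/48 + 7*v^2/8 - 3*v/2 + 1

Write out both Maclaurin series and multiply, keeping only the needed powers.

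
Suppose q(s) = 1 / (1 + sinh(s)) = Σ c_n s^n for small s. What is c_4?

Expand as Σ (-1)^k u^k with u equal to the inner function's series.
So c_4 = q^(4)(0)/4! = 4/3.

4/3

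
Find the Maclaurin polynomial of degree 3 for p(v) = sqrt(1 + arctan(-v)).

Plug the Maclaurin series of the inner function into that of the outer and collect terms.
[v^0] = 1;  [v^1] = -1/2;  [v^2] = -1/8;  [v^3] = 5/48.

5*v^3/48 - v^2/8 - v/2 + 1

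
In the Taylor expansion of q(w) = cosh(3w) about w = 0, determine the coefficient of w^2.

q(0) = 1
q′(0) = 0
q′′(0) = 9

9/2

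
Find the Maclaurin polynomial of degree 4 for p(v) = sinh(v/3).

v^3/162 + v/3

[v^0] = 0;  [v^1] = 1/3;  [v^2] = 0;  [v^3] = 1/162;  [v^4] = 0.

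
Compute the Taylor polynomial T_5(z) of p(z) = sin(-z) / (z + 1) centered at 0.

Use 1/(1 - r) = Σ r^k on the denominator, then take the Cauchy product.
[z^0] = 0;  [z^1] = -1;  [z^2] = 1;  [z^3] = -5/6;  [z^4] = 5/6;  [z^5] = -101/120.

-101*z^5/120 + 5*z^4/6 - 5*z^3/6 + z^2 - z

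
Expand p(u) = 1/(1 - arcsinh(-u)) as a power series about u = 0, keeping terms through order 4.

Plug the Maclaurin series of the inner function into that of the outer and collect terms.

2*u^4/3 - 5*u^3/6 + u^2 - u + 1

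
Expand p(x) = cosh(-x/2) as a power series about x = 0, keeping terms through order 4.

Apply the Taylor formula c_k = f^(k)(a)/k!.

x^4/384 + x^2/8 + 1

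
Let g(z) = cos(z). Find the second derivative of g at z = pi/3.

Compute the successive derivatives at the expansion point and divide by k!.
The coefficient of (z - pi/3)^2 in the expansion is -1/4, so g′′(pi/3) = 2! * (-1/4) = -1/2.

-1/2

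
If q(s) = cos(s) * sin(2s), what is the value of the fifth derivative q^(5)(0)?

122

Multiply the two series term by term and collect like powers.
The coefficient of s^5 in the expansion is 61/60, so q^(5)(0) = 5! * (61/60) = 122.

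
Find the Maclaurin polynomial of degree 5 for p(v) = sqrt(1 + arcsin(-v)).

Let u equal the inner series; expand the outer function in u and truncate.
[v^0] = 1;  [v^1] = -1/2;  [v^2] = -1/8;  [v^3] = -7/48;  [v^4] = -31/384;  [v^5] = -123/1280.

-123*v^5/1280 - 31*v^4/384 - 7*v^3/48 - v^2/8 - v/2 + 1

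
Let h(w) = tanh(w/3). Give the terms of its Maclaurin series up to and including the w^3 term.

-w^3/81 + w/3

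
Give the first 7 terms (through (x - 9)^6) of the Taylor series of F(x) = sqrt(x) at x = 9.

Apply the Taylor formula c_k = f^(k)(a)/k!.
[(x - 9)^0] = 3;  [(x - 9)^1] = 1/6;  [(x - 9)^2] = -1/216;  [(x - 9)^3] = 1/3888;  [(x - 9)^4] = -5/279936;  [(x - 9)^5] = 7/5038848;  [(x - 9)^6] = -7/60466176.

-7*(x - 9)^6/60466176 + 7*(x - 9)^5/5038848 - 5*(x - 9)^4/279936 + (x - 9)^3/3888 - (x - 9)^2/216 + (x - 9)/6 + 3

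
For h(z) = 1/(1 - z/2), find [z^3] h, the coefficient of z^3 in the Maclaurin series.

1/8

h(0) = 1
h′(0) = 1/2
h′′(0) = 1/2
h′′′(0) = 3/4
The Taylor polynomial is Σ h^(k)(0)/k! · z^k.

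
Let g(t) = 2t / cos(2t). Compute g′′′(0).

Write the quotient as an unknown series and match coefficients against numerator = denominator · series.
The coefficient of t^3 in the expansion is 4, so g′′′(0) = 3! * (4) = 24.

24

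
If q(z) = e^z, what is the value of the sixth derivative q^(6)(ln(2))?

2

The coefficient of (z - ln(2))^6 in the expansion is 1/360, so q^(6)(ln(2)) = 6! * (1/360) = 2.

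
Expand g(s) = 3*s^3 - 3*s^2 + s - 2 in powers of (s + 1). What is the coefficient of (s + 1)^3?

3

g(-1) = -9
g′(-1) = 16
g′′(-1) = -24
g′′′(-1) = 18
So c_3 = g′′′(-1)/3! = 3.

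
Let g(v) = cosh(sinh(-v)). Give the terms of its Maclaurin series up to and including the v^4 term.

5*v^4/24 + v^2/2 + 1

Compose series: expand the inner function first, then feed it into the outer expansion.
[v^0] = 1;  [v^1] = 0;  [v^2] = 1/2;  [v^3] = 0;  [v^4] = 5/24.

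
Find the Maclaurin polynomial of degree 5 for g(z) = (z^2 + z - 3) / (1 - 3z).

Multiply each power in the prefactor through the base expansion.
g(0) = -3
g′(0) = -8
g′′(0) = -46
g′′′(0) = -414
g^(4)(0) = -4968
g^(5)(0) = -74520
Dividing each by k! gives the coefficients c_0, ..., c_5.

-621*z^5 - 207*z^4 - 69*z^3 - 23*z^2 - 8*z - 3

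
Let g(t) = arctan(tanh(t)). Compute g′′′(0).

-4

Compose series: expand the inner function first, then feed it into the outer expansion.
The coefficient of t^3 in the expansion is -2/3, so g′′′(0) = 3! * (-2/3) = -4.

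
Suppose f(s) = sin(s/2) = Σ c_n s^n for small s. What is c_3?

-1/48

f(0) = 0
f′(0) = 1/2
f′′(0) = 0
f′′′(0) = -1/8
Dividing each by k! gives the coefficients c_0, ..., c_3.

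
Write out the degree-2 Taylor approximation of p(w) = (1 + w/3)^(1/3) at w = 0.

-w^2/81 + w/9 + 1

[w^0] = 1;  [w^1] = 1/9;  [w^2] = -1/81.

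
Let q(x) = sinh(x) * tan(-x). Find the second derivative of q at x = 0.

-2

Write out both Maclaurin series and multiply, keeping only the needed powers.
From the series, [x^2] q = -1; multiply by 2! = 2 to get -2.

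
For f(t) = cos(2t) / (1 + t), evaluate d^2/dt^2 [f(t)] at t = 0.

-2

Write out both Maclaurin series and multiply, keeping only the needed powers.
The coefficient of t^2 in the expansion is -1, so f′′(0) = 2! * (-1) = -2.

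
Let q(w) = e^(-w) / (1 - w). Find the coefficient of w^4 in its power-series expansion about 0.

3/8

Use 1/(1 - r) = Σ r^k on the denominator, then take the Cauchy product.
q(0) = 1
q′(0) = 0
q′′(0) = 1
q′′′(0) = 2
q^(4)(0) = 9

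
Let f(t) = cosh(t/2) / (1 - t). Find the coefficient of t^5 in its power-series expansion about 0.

433/384

Expand each factor separately, then convolve coefficients.
f(0) = 1
f′(0) = 1
f′′(0) = 9/4
f′′′(0) = 27/4
f^(4)(0) = 433/16
f^(5)(0) = 2165/16
So c_5 = f^(5)(0)/5! = 433/384.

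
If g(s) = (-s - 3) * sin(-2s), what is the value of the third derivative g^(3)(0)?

-24

Shift and add copies of the series according to the polynomial's terms.
The coefficient of s^3 in the expansion is -4, so g′′′(0) = 3! * (-4) = -24.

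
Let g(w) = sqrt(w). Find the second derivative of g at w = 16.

The coefficient of (w - 16)^2 in the expansion is -1/512, so g′′(16) = 2! * (-1/512) = -1/256.

-1/256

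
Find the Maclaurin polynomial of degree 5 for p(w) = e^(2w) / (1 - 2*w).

Use 1/(1 - r) = Σ r^k on the denominator, then take the Cauchy product.

1304*w^5/15 + 130*w^4/3 + 64*w^3/3 + 10*w^2 + 4*w + 1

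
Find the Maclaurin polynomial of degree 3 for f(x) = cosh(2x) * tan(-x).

Multiply the two series term by term and collect like powers.
f(0) = 0
f′(0) = -1
f′′(0) = 0
f′′′(0) = -14
Then c_k = f^(k)(0)/k! gives each Taylor coefficient.

-7*x^3/3 - x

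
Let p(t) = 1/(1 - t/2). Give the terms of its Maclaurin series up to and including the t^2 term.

p(0) = 1
p′(0) = 1/2
p′′(0) = 1/2

t^2/4 + t/2 + 1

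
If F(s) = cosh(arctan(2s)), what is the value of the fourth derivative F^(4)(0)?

-112

Plug the Maclaurin series of the inner function into that of the outer and collect terms.
The coefficient of s^4 in the expansion is -14/3, so F^(4)(0) = 4! * (-14/3) = -112.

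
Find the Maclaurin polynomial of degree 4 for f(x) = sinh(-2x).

Use the known series and substitute for the argument.
f(0) = 0
f′(0) = -2
f′′(0) = 0
f′′′(0) = -8
f^(4)(0) = 0

-4*x^3/3 - 2*x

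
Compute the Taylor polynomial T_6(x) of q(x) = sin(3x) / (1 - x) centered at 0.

Take the Cauchy product of the two expansions.
q(0) = 0
q′(0) = 3
q′′(0) = 6
q′′′(0) = -9
q^(4)(0) = -36
q^(5)(0) = 63
q^(6)(0) = 378

21*x^6/40 + 21*x^5/40 - 3*x^4/2 - 3*x^3/2 + 3*x^2 + 3*x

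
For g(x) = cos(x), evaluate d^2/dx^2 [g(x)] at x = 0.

-1

Compute the successive derivatives at the expansion point and divide by k!.
The coefficient of x^2 in the expansion is -1/2, so g′′(0) = 2! * (-1/2) = -1.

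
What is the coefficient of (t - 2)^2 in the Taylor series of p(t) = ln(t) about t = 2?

-1/8

p(2) = ln(2)
p′(2) = 1/2
p′′(2) = -1/4
So c_2 = p′′(2)/2! = -1/8.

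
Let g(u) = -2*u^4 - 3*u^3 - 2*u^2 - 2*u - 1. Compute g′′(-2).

Apply the Taylor formula c_k = f^(k)(a)/k!.
The coefficient of (u + 2)^2 in the expansion is -32, so g′′(-2) = 2! * (-32) = -64.

-64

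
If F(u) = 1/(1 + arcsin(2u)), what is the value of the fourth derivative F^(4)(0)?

512

Let u equal the inner series; expand the outer function in u and truncate.
From the series, [u^4] F = 64/3; multiply by 4! = 24 to get 512.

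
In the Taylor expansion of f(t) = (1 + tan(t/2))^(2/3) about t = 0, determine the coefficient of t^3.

11/324

Let u equal the inner series; expand the outer function in u and truncate.
f(0) = 1
f′(0) = 1/3
f′′(0) = -1/18
f′′′(0) = 11/54
So c_3 = f′′′(0)/3! = 11/324.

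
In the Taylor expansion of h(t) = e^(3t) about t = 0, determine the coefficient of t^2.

h(0) = 1
h′(0) = 3
h′′(0) = 9
So c_2 = h′′(0)/2! = 9/2.

9/2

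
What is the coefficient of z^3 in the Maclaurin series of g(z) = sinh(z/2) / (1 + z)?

Take the Cauchy product of the two expansions.
So c_3 = g′′′(0)/3! = 25/48.

25/48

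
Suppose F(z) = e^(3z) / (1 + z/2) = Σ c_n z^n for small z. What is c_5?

Take the Cauchy product of the two expansions.
[z^0] = 1;  [z^1] = 5/2;  [z^2] = 13/4;  [z^3] = 23/8;  [z^4] = 31/16;  [z^5] = 169/160.

169/160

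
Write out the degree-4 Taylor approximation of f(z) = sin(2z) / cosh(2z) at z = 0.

-16*z^3/3 + 2*z

Write the quotient as an unknown series and match coefficients against numerator = denominator · series.
f(0) = 0
f′(0) = 2
f′′(0) = 0
f′′′(0) = -32
f^(4)(0) = 0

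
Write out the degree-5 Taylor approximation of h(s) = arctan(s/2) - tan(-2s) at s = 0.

Combine the two series term by term.
h(0) = 0
h′(0) = 5/2
h′′(0) = 0
h′′′(0) = 63/4
h^(4)(0) = 0
h^(5)(0) = 2051/4
The Taylor polynomial is Σ h^(k)(0)/k! · s^k.

2051*s^5/480 + 21*s^3/8 + 5*s/2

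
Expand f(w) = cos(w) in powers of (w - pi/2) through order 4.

(w - pi/2)^3/6 - (w - pi/2)

Use the known series and substitute for the argument.
[(w - pi/2)^0] = 0;  [(w - pi/2)^1] = -1;  [(w - pi/2)^2] = 0;  [(w - pi/2)^3] = 1/6;  [(w - pi/2)^4] = 0.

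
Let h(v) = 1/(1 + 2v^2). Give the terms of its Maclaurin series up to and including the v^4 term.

4*v^4 - 2*v^2 + 1

h(0) = 1
h′(0) = 0
h′′(0) = -4
h′′′(0) = 0
h^(4)(0) = 96
Dividing each by k! gives the coefficients c_0, ..., c_4.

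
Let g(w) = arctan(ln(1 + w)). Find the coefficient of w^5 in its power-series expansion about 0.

-11/60

Substitute the inner expansion into the outer series and collect powers.
So c_5 = g^(5)(0)/5! = -11/60.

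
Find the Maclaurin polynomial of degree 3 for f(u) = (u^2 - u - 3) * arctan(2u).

10*u^3 - 2*u^2 - 6*u

Shift and add copies of the series according to the polynomial's terms.
[u^0] = 0;  [u^1] = -6;  [u^2] = -2;  [u^3] = 10.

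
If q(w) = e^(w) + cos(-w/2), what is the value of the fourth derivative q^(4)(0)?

17/16

Expand each term separately and add.
The coefficient of w^4 in the expansion is 17/384, so q^(4)(0) = 4! * (17/384) = 17/16.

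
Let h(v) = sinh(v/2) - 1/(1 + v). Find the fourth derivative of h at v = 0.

-24

Combine the two series term by term.
From the series, [v^4] h = -1; multiply by 4! = 24 to get -24.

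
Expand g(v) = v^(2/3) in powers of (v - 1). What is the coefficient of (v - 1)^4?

-7/243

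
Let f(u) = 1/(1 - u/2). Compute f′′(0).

From the series, [u^2] f = 1/4; multiply by 2! = 2 to get 1/2.

1/2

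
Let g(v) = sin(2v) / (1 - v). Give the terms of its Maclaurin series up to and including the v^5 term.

14*v^5/15 + 2*v^4/3 + 2*v^3/3 + 2*v^2 + 2*v

Expand each factor separately, then convolve coefficients.
g(0) = 0
g′(0) = 2
g′′(0) = 4
g′′′(0) = 4
g^(4)(0) = 16
g^(5)(0) = 112
Dividing each by k! gives the coefficients c_0, ..., c_5.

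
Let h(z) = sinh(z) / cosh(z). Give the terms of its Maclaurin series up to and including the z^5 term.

Write the quotient as an unknown series and match coefficients against numerator = denominator · series.
h(0) = 0
h′(0) = 1
h′′(0) = 0
h′′′(0) = -2
h^(4)(0) = 0
h^(5)(0) = 16

2*z^5/15 - z^3/3 + z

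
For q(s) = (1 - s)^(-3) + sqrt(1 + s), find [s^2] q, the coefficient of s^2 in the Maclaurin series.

47/8

Combine the two series term by term.
[s^0] = 2;  [s^1] = 7/2;  [s^2] = 47/8.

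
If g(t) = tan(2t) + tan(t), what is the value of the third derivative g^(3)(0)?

Combine the two series term by term.
From the series, [t^3] g = 3; multiply by 3! = 6 to get 18.

18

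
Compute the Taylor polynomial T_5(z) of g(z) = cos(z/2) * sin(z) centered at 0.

Expand each factor separately, then convolve coefficients.
g(0) = 0
g′(0) = 1
g′′(0) = 0
g′′′(0) = -7/4
g^(4)(0) = 0
g^(5)(0) = 61/16

61*z^5/1920 - 7*z^3/24 + z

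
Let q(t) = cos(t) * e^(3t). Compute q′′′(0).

18

Write out both Maclaurin series and multiply, keeping only the needed powers.
The coefficient of t^3 in the expansion is 3, so q′′′(0) = 3! * (3) = 18.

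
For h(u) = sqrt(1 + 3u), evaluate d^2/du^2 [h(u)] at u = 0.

-9/4

From the series, [u^2] h = -9/8; multiply by 2! = 2 to get -9/4.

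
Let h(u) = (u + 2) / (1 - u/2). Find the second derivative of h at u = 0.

Multiply each power in the prefactor through the base expansion.
The coefficient of u^2 in the expansion is 1, so h′′(0) = 2! * (1) = 2.

2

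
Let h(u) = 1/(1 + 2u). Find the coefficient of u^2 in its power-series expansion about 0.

h(0) = 1
h′(0) = -2
h′′(0) = 8
So c_2 = h′′(0)/2! = 4.

4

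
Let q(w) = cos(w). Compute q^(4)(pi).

-1

Use the known series and substitute for the argument.
From the series, [(w - pi)^4] q = -1/24; multiply by 4! = 24 to get -1.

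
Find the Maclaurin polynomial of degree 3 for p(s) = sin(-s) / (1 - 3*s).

Expand 1/(denominator) as a geometric series and multiply by the numerator's series.
p(0) = 0
p′(0) = -1
p′′(0) = -6
p′′′(0) = -53
Dividing each by k! gives the coefficients c_0, ..., c_3.

-53*s^3/6 - 3*s^2 - s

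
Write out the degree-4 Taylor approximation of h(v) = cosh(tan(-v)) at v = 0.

3*v^4/8 + v^2/2 + 1

Substitute the inner expansion into the outer series and collect powers.
h(0) = 1
h′(0) = 0
h′′(0) = 1
h′′′(0) = 0
h^(4)(0) = 9
Dividing each by k! gives the coefficients c_0, ..., c_4.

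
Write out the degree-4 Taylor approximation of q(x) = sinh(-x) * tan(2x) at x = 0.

-3*x^4 - 2*x^2

Multiply the two series term by term and collect like powers.
[x^0] = 0;  [x^1] = 0;  [x^2] = -2;  [x^3] = 0;  [x^4] = -3.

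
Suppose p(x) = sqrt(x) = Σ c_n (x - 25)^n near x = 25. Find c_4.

-1/2000000

p(25) = 5
p′(25) = 1/10
p′′(25) = -1/500
p′′′(25) = 3/25000
p^(4)(25) = -3/250000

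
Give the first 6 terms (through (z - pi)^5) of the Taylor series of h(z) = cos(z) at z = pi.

Compute the successive derivatives at the expansion point and divide by k!.
h(pi) = -1
h′(pi) = 0
h′′(pi) = 1
h′′′(pi) = 0
h^(4)(pi) = -1
h^(5)(pi) = 0

-(z - pi)^4/24 + (z - pi)^2/2 - 1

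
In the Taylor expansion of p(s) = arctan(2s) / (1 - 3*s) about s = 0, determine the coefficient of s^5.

722/5

Expand 1/(denominator) as a geometric series and multiply by the numerator's series.
[s^0] = 0;  [s^1] = 2;  [s^2] = 6;  [s^3] = 46/3;  [s^4] = 46;  [s^5] = 722/5.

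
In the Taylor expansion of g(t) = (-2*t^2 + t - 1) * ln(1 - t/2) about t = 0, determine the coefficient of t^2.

-3/8

Multiply each power in the prefactor through the base expansion.
[t^0] = 0;  [t^1] = 1/2;  [t^2] = -3/8.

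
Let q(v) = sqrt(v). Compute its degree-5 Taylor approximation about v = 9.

Apply the Taylor formula c_k = f^(k)(a)/k!.

7*(v - 9)^5/5038848 - 5*(v - 9)^4/279936 + (v - 9)^3/3888 - (v - 9)^2/216 + (v - 9)/6 + 3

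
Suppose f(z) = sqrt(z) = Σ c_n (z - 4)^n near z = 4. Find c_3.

1/512

[(z - 4)^0] = 2;  [(z - 4)^1] = 1/4;  [(z - 4)^2] = -1/64;  [(z - 4)^3] = 1/512.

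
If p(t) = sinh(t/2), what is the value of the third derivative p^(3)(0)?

1/8

The coefficient of t^3 in the expansion is 1/48, so p′′′(0) = 3! * (1/48) = 1/8.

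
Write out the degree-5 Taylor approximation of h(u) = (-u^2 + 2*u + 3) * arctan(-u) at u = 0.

Shift and add copies of the series according to the polynomial's terms.
h(0) = 0
h′(0) = -3
h′′(0) = -4
h′′′(0) = 12
h^(4)(0) = 16
h^(5)(0) = -112

-14*u^5/15 + 2*u^4/3 + 2*u^3 - 2*u^2 - 3*u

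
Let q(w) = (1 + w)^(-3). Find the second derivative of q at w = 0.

12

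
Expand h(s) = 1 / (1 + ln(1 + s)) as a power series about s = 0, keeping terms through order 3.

Write 1/(1+u) = 1 - u + u^2 - u^3 + ... and substitute the series for u.
[s^0] = 1;  [s^1] = -1;  [s^2] = 3/2;  [s^3] = -7/3.

-7*s^3/3 + 3*s^2/2 - s + 1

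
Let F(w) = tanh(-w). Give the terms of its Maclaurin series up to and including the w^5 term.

[w^0] = 0;  [w^1] = -1;  [w^2] = 0;  [w^3] = 1/3;  [w^4] = 0;  [w^5] = -2/15.

-2*w^5/15 + w^3/3 - w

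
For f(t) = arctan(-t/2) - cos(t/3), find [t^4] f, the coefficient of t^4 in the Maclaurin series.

-1/1944

Add the two expansions coefficient-wise.
So c_4 = f^(4)(0)/4! = -1/1944.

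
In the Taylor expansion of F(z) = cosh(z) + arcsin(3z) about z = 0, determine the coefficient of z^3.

9/2

Combine the two series term by term.
So c_3 = F′′′(0)/3! = 9/2.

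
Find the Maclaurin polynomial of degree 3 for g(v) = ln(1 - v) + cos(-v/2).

-v^3/3 - 5*v^2/8 - v + 1

Expand each term separately and add.
g(0) = 1
g′(0) = -1
g′′(0) = -5/4
g′′′(0) = -2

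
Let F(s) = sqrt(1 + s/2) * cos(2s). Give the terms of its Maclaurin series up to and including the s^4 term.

Take the Cauchy product of the two expansions.
F(0) = 1
F′(0) = 1/4
F′′(0) = -65/16
F′′′(0) = -189/64
F^(4)(0) = 4465/256

4465*s^4/6144 - 63*s^3/128 - 65*s^2/32 + s/4 + 1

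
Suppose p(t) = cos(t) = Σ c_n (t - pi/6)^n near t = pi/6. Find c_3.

Differentiate repeatedly and evaluate at the center.
[(t - pi/6)^0] = sqrt(3)/2;  [(t - pi/6)^1] = -1/2;  [(t - pi/6)^2] = -sqrt(3)/4;  [(t - pi/6)^3] = 1/12.
So c_3 = p′′′(pi/6)/3! = 1/12.

1/12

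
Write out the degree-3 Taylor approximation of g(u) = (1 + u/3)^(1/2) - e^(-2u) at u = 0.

577*u^3/432 - 145*u^2/72 + 13*u/6

Combine the two series term by term.
g(0) = 0
g′(0) = 13/6
g′′(0) = -145/36
g′′′(0) = 577/72
Dividing each by k! gives the coefficients c_0, ..., c_3.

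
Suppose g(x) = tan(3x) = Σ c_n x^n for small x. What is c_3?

9

[x^0] = 0;  [x^1] = 3;  [x^2] = 0;  [x^3] = 9.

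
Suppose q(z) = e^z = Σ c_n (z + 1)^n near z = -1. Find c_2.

q(-1) = e^(-1)
q′(-1) = e^(-1)
q′′(-1) = e^(-1)
So c_2 = q′′(-1)/2! = e^(-1)/2.

e^(-1)/2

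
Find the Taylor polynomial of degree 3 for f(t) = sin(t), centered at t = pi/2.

1 - (t - pi/2)^2/2

[(t - pi/2)^0] = 1;  [(t - pi/2)^1] = 0;  [(t - pi/2)^2] = -1/2;  [(t - pi/2)^3] = 0.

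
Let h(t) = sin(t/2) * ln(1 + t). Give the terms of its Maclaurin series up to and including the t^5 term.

Multiply the two series term by term and collect like powers.
[t^0] = 0;  [t^1] = 0;  [t^2] = 1/2;  [t^3] = -1/4;  [t^4] = 7/48;  [t^5] = -11/96.

-11*t^5/96 + 7*t^4/48 - t^3/4 + t^2/2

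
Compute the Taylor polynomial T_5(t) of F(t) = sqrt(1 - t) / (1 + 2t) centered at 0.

-10035*t^5/256 + 2507*t^4/128 - 157*t^3/16 + 39*t^2/8 - 5*t/2 + 1

Take the Cauchy product of the two expansions.
F(0) = 1
F′(0) = -5/2
F′′(0) = 39/4
F′′′(0) = -471/8
F^(4)(0) = 7521/16
F^(5)(0) = -150525/32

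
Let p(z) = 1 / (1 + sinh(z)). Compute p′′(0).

2

Write 1/(1+u) = 1 - u + u^2 - u^3 + ... and substitute the series for u.
The coefficient of z^2 in the expansion is 1, so p′′(0) = 2! * (1) = 2.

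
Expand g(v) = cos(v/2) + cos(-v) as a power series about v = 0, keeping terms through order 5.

17*v^4/384 - 5*v^2/8 + 2

Add the two expansions coefficient-wise.
[v^0] = 2;  [v^1] = 0;  [v^2] = -5/8;  [v^3] = 0;  [v^4] = 17/384;  [v^5] = 0.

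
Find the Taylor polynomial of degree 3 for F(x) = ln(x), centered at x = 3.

(x - 3)^3/81 - (x - 3)^2/18 + (x - 3)/3 + ln(3)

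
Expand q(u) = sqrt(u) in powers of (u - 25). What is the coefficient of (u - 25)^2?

Use the known series and substitute for the argument.
q(25) = 5
q′(25) = 1/10
q′′(25) = -1/500
Then c_k = q^(k)(25)/k! gives each Taylor coefficient.

-1/1000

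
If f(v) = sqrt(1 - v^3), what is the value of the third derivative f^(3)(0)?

The coefficient of v^3 in the expansion is -1/2, so f′′′(0) = 3! * (-1/2) = -3.

-3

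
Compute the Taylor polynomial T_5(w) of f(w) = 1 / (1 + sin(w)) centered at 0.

Expand as Σ (-1)^k u^k with u equal to the inner function's series.
[w^0] = 1;  [w^1] = -1;  [w^2] = 1;  [w^3] = -5/6;  [w^4] = 2/3;  [w^5] = -61/120.

-61*w^5/120 + 2*w^4/3 - 5*w^3/6 + w^2 - w + 1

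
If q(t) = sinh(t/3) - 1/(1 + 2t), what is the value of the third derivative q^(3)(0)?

1297/27

Expand each term separately and add.
The coefficient of t^3 in the expansion is 1297/162, so q′′′(0) = 3! * (1297/162) = 1297/27.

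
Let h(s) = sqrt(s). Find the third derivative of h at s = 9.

Compute the successive derivatives at the expansion point and divide by k!.
From the series, [(s - 9)^3] h = 1/3888; multiply by 3! = 6 to get 1/648.

1/648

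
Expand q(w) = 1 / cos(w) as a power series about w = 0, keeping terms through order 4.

5*w^4/24 + w^2/2 + 1

Write the quotient as an unknown series and match coefficients against numerator = denominator · series.
q(0) = 1
q′(0) = 0
q′′(0) = 1
q′′′(0) = 0
q^(4)(0) = 5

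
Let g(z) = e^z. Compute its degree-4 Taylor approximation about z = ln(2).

(z - ln(2))^4/12 + (z - ln(2))^3/3 + (z - ln(2))^2 + 2*(z - ln(2)) + 2

Use the known series and substitute for the argument.
g(ln(2)) = 2
g′(ln(2)) = 2
g′′(ln(2)) = 2
g′′′(ln(2)) = 2
g^(4)(ln(2)) = 2
Then c_k = g^(k)(ln(2))/k! gives each Taylor coefficient.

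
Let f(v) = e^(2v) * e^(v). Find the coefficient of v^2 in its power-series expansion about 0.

9/2

Write out both Maclaurin series and multiply, keeping only the needed powers.
[v^0] = 1;  [v^1] = 3;  [v^2] = 9/2.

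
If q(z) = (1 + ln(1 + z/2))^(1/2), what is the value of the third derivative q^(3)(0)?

17/64

Let u equal the inner series; expand the outer function in u and truncate.
From the series, [z^3] q = 17/384; multiply by 3! = 6 to get 17/64.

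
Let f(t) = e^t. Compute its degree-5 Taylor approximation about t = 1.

e*(t - 1)^5/120 + e*(t - 1)^4/24 + e*(t - 1)^3/6 + e*(t - 1)^2/2 + e*(t - 1) + e

[(t - 1)^0] = e;  [(t - 1)^1] = e;  [(t - 1)^2] = e/2;  [(t - 1)^3] = e/6;  [(t - 1)^4] = e/24;  [(t - 1)^5] = e/120.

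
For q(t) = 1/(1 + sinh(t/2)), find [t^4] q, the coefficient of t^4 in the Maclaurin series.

1/12

Plug the Maclaurin series of the inner function into that of the outer and collect terms.
q(0) = 1
q′(0) = -1/2
q′′(0) = 1/2
q′′′(0) = -7/8
q^(4)(0) = 2
So c_4 = q^(4)(0)/4! = 1/12.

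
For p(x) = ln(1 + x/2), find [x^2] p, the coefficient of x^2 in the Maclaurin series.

-1/8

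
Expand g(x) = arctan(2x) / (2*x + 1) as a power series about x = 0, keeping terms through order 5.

Multiply the numerator's expansion by the denominator's geometric series.

416*x^5/15 - 32*x^4/3 + 16*x^3/3 - 4*x^2 + 2*x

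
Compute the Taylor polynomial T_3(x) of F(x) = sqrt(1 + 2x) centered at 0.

Compute the successive derivatives at the expansion point and divide by k!.
F(0) = 1
F′(0) = 1
F′′(0) = -1
F′′′(0) = 3

x^3/2 - x^2/2 + x + 1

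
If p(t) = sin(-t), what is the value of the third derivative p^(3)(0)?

The coefficient of t^3 in the expansion is 1/6, so p′′′(0) = 3! * (1/6) = 1.

1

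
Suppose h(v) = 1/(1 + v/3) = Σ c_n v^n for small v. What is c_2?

Compute the successive derivatives at the expansion point and divide by k!.
[v^0] = 1;  [v^1] = -1/3;  [v^2] = 1/9.

1/9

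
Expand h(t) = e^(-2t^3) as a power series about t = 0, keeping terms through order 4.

1 - 2*t^3

Compute the successive derivatives at the expansion point and divide by k!.
[t^0] = 1;  [t^1] = 0;  [t^2] = 0;  [t^3] = -2;  [t^4] = 0.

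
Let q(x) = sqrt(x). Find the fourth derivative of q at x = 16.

-15/262144

Compute the successive derivatives at the expansion point and divide by k!.
The coefficient of (x - 16)^4 in the expansion is -5/2097152, so q^(4)(16) = 4! * (-5/2097152) = -15/262144.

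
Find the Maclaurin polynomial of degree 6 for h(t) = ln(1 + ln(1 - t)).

Let u equal the inner series; expand the outer function in u and truncate.
h(0) = 0
h′(0) = -1
h′′(0) = -2
h′′′(0) = -7
h^(4)(0) = -35
h^(5)(0) = -228
h^(6)(0) = -1834

-917*t^6/360 - 19*t^5/10 - 35*t^4/24 - 7*t^3/6 - t^2 - t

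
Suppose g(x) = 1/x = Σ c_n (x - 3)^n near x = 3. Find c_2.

1/27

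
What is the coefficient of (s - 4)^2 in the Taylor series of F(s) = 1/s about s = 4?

Use the known series and substitute for the argument.
[(s - 4)^0] = 1/4;  [(s - 4)^1] = -1/16;  [(s - 4)^2] = 1/64.
So c_2 = F′′(4)/2! = 1/64.

1/64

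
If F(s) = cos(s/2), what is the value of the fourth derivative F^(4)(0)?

1/16

The coefficient of s^4 in the expansion is 1/384, so F^(4)(0) = 4! * (1/384) = 1/16.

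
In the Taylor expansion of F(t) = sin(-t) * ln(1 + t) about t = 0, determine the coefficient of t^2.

Multiply the two series term by term and collect like powers.
[t^0] = 0;  [t^1] = 0;  [t^2] = -1.

-1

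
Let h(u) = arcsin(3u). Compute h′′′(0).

Compute the successive derivatives at the expansion point and divide by k!.
The coefficient of u^3 in the expansion is 9/2, so h′′′(0) = 3! * (9/2) = 27.

27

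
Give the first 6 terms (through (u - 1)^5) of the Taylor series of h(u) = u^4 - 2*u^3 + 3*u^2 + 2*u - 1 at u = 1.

(u - 1)^4 + 2*(u - 1)^3 + 3*(u - 1)^2 + 6*(u - 1) + 3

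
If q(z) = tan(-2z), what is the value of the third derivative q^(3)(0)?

-16

From the series, [z^3] q = -8/3; multiply by 3! = 6 to get -16.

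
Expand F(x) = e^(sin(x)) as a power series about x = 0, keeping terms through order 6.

Let u equal the inner series; expand the outer function in u and truncate.
F(0) = 1
F′(0) = 1
F′′(0) = 1
F′′′(0) = 0
F^(4)(0) = -3
F^(5)(0) = -8
F^(6)(0) = -3
The Taylor polynomial is Σ F^(k)(0)/k! · x^k.

-x^6/240 - x^5/15 - x^4/8 + x^2/2 + x + 1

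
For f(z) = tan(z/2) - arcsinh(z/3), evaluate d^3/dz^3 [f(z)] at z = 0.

Add the two expansions coefficient-wise.
From the series, [z^3] f = 31/648; multiply by 3! = 6 to get 31/108.

31/108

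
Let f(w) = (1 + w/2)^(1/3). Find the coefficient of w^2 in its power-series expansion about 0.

Differentiate repeatedly and evaluate at the center.
f(0) = 1
f′(0) = 1/6
f′′(0) = -1/18
So c_2 = f′′(0)/2! = -1/36.

-1/36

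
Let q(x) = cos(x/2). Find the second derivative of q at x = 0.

-1/4

The coefficient of x^2 in the expansion is -1/8, so q′′(0) = 2! * (-1/8) = -1/4.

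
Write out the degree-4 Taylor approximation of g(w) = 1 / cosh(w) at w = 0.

Divide the numerator series by the denominator series (power-series long division).

5*w^4/24 - w^2/2 + 1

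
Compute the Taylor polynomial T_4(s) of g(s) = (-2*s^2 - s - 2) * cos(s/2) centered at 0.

Shift and add copies of the series according to the polynomial's terms.

47*s^4/192 + s^3/8 - 7*s^2/4 - s - 2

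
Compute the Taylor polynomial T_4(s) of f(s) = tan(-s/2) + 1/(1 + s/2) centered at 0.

s^4/16 - s^3/6 + s^2/4 - s + 1

Combine the two series term by term.
f(0) = 1
f′(0) = -1
f′′(0) = 1/2
f′′′(0) = -1
f^(4)(0) = 3/2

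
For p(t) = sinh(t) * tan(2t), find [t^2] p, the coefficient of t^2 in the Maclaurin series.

2

Expand each factor separately, then convolve coefficients.
[t^0] = 0;  [t^1] = 0;  [t^2] = 2.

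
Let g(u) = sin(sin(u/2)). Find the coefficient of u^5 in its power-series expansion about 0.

Substitute the inner expansion into the outer series and collect powers.
g(0) = 0
g′(0) = 1/2
g′′(0) = 0
g′′′(0) = -1/4
g^(4)(0) = 0
g^(5)(0) = 3/8
So c_5 = g^(5)(0)/5! = 1/320.

1/320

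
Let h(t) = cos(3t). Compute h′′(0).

-9

The coefficient of t^2 in the expansion is -9/2, so h′′(0) = 2! * (-9/2) = -9.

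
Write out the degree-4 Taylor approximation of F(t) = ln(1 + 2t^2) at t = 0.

Compute the successive derivatives at the expansion point and divide by k!.
F(0) = 0
F′(0) = 0
F′′(0) = 4
F′′′(0) = 0
F^(4)(0) = -48
Dividing each by k! gives the coefficients c_0, ..., c_4.

-2*t^4 + 2*t^2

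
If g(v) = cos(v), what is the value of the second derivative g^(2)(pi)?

1

Use the known series and substitute for the argument.
From the series, [(v - pi)^2] g = 1/2; multiply by 2! = 2 to get 1.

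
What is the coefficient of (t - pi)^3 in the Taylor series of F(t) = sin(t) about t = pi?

[(t - pi)^0] = 0;  [(t - pi)^1] = -1;  [(t - pi)^2] = 0;  [(t - pi)^3] = 1/6.
So c_3 = F′′′(pi)/3! = 1/6.

1/6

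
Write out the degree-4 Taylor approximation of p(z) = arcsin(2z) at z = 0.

[z^0] = 0;  [z^1] = 2;  [z^2] = 0;  [z^3] = 4/3;  [z^4] = 0.

4*z^3/3 + 2*z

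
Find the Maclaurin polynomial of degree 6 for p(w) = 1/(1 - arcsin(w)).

Plug the Maclaurin series of the inner function into that of the outer and collect terms.
[w^0] = 1;  [w^1] = 1;  [w^2] = 1;  [w^3] = 7/6;  [w^4] = 4/3;  [w^5] = 63/40;  [w^6] = 83/45.

83*w^6/45 + 63*w^5/40 + 4*w^4/3 + 7*w^3/6 + w^2 + w + 1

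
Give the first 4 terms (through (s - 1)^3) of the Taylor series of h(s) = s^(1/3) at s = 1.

[(s - 1)^0] = 1;  [(s - 1)^1] = 1/3;  [(s - 1)^2] = -1/9;  [(s - 1)^3] = 5/81.

5*(s - 1)^3/81 - (s - 1)^2/9 + (s - 1)/3 + 1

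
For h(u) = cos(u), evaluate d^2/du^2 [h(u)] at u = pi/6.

-sqrt(3)/2

Apply the Taylor formula c_k = f^(k)(a)/k!.
The coefficient of (u - pi/6)^2 in the expansion is -sqrt(3)/4, so h′′(pi/6) = 2! * (-sqrt(3)/4) = -sqrt(3)/2.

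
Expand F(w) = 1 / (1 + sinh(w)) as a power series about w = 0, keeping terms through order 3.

-7*w^3/6 + w^2 - w + 1

Use the geometric series for the reciprocal, then substitute.
F(0) = 1
F′(0) = -1
F′′(0) = 2
F′′′(0) = -7
Dividing each by k! gives the coefficients c_0, ..., c_3.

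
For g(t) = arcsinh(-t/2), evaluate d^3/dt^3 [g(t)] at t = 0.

Compute the successive derivatives at the expansion point and divide by k!.
From the series, [t^3] g = 1/48; multiply by 3! = 6 to get 1/8.

1/8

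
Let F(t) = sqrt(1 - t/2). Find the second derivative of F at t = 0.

The coefficient of t^2 in the expansion is -1/32, so F′′(0) = 2! * (-1/32) = -1/16.

-1/16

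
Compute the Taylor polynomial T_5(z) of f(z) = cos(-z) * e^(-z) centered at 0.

Take the Cauchy product of the two expansions.
[z^0] = 1;  [z^1] = -1;  [z^2] = 0;  [z^3] = 1/3;  [z^4] = -1/6;  [z^5] = 1/30.

z^5/30 - z^4/6 + z^3/3 - z + 1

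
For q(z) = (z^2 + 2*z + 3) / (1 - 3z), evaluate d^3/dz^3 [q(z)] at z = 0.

612

Multiply each power in the prefactor through the base expansion.
The coefficient of z^3 in the expansion is 102, so q′′′(0) = 3! * (102) = 612.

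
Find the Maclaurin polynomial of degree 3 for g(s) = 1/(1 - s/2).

Apply the Taylor formula c_k = f^(k)(a)/k!.
g(0) = 1
g′(0) = 1/2
g′′(0) = 1/2
g′′′(0) = 3/4

s^3/8 + s^2/4 + s/2 + 1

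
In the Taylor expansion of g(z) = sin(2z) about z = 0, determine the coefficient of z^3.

Apply the Taylor formula c_k = f^(k)(a)/k!.
g(0) = 0
g′(0) = 2
g′′(0) = 0
g′′′(0) = -8
Then c_k = g^(k)(0)/k! gives each Taylor coefficient.

-4/3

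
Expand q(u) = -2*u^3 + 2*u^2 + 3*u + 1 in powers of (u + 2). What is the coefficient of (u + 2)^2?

14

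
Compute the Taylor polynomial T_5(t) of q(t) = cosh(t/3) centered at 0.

Differentiate repeatedly and evaluate at the center.

t^4/1944 + t^2/18 + 1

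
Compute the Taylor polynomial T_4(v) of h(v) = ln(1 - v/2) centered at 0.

Use the known series and substitute for the argument.
h(0) = 0
h′(0) = -1/2
h′′(0) = -1/4
h′′′(0) = -1/4
h^(4)(0) = -3/8

-v^4/64 - v^3/24 - v^2/8 - v/2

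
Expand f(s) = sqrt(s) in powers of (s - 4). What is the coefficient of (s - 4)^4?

f(4) = 2
f′(4) = 1/4
f′′(4) = -1/32
f′′′(4) = 3/256
f^(4)(4) = -15/2048
So c_4 = f^(4)(4)/4! = -5/16384.

-5/16384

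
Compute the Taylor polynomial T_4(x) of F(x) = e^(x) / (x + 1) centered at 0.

Multiply the numerator's expansion by the denominator's geometric series.
F(0) = 1
F′(0) = 0
F′′(0) = 1
F′′′(0) = -2
F^(4)(0) = 9

3*x^4/8 - x^3/3 + x^2/2 + 1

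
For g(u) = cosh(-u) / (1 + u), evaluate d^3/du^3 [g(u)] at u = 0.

-9

Write out both Maclaurin series and multiply, keeping only the needed powers.
The coefficient of u^3 in the expansion is -3/2, so g′′′(0) = 3! * (-3/2) = -9.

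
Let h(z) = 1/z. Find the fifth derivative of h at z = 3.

-40/243

The coefficient of (z - 3)^5 in the expansion is -1/729, so h^(5)(3) = 5! * (-1/729) = -40/243.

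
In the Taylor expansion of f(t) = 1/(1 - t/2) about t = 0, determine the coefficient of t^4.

1/16

f(0) = 1
f′(0) = 1/2
f′′(0) = 1/2
f′′′(0) = 3/4
f^(4)(0) = 3/2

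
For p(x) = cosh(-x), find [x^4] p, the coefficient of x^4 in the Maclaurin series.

p(0) = 1
p′(0) = 0
p′′(0) = 1
p′′′(0) = 0
p^(4)(0) = 1
Dividing each by k! gives the coefficients c_0, ..., c_4.

1/24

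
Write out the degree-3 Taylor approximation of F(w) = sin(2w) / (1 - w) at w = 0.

Expand each factor separately, then convolve coefficients.
[w^0] = 0;  [w^1] = 2;  [w^2] = 2;  [w^3] = 2/3.

2*w^3/3 + 2*w^2 + 2*w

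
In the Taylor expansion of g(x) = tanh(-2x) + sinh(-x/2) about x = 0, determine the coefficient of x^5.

Add the two expansions coefficient-wise.
g(0) = 0
g′(0) = -5/2
g′′(0) = 0
g′′′(0) = 127/8
g^(4)(0) = 0
g^(5)(0) = -16385/32
The Taylor polynomial is Σ g^(k)(0)/k! · x^k.

-3277/768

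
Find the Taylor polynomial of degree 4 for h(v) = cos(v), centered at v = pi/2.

[(v - pi/2)^0] = 0;  [(v - pi/2)^1] = -1;  [(v - pi/2)^2] = 0;  [(v - pi/2)^3] = 1/6;  [(v - pi/2)^4] = 0.

(v - pi/2)^3/6 - (v - pi/2)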